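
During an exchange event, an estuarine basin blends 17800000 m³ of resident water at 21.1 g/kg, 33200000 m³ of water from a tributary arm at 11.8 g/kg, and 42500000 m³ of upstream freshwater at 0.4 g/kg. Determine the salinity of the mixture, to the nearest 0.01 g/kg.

8.39 g/kg

Total salt / total volume:
salt = 17,800,000×21.1 + 33,200,000×11.8 + 42,500,000×0.4 = 375,580,000 + 391,760,000 + 17,000,000 = 784,340,000
volume = 17,800,000 + 33,200,000 + 42,500,000 = 93,500,000 m³
S = 784,340,000 / 93,500,000 = 8.3887 g/kg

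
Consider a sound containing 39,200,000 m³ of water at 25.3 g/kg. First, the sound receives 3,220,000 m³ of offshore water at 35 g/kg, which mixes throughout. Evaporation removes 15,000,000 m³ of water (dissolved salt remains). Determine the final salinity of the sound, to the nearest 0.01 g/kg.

40.28 g/kg

After mixing: salt = 39,200,000×25.3 + 3,220,000×35 = 1,104,460,000; volume = 42,420,000 m³
After evaporation: salt unchanged = 1,104,460,000; volume = 42,420,000 − 15,000,000 = 27,420,000 m³
S = 1,104,460,000 / 27,420,000 = 40.2794 g/kg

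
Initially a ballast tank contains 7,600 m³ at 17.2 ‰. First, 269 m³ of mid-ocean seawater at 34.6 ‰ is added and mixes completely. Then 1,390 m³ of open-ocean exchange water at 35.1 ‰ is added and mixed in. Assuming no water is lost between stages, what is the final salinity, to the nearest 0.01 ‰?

Conserving salt mass:
Initial salt = 7,600×17.2 = 130,720
After stage 1: salt = 130,720 + 269×34.6 = 140,027.4; volume = 7,869 m³; S = 17.795 ‰
After stage 2: salt = 140,027.4 + 1,390×35.1 = 188,816.4; volume = 9,259 m³
S = 188,816.4 / 9,259 = 20.3927 ‰

20.39 ‰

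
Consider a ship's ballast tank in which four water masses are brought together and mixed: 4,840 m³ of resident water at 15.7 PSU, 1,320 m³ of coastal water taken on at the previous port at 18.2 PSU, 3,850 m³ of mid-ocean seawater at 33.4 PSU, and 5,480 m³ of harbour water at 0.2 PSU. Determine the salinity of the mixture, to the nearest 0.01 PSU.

By conservation of dissolved salt,
salt = 4,840×15.7 + 1,320×18.2 + 3,850×33.4 + 5,480×0.2 = 75,988 + 24,024 + 128,590 + 1,096 = 229,698
volume = 4,840 + 1,320 + 3,850 + 5,480 = 15,490 m³
S = 229,698 / 15,490 = 14.8288 PSU

14.83 PSU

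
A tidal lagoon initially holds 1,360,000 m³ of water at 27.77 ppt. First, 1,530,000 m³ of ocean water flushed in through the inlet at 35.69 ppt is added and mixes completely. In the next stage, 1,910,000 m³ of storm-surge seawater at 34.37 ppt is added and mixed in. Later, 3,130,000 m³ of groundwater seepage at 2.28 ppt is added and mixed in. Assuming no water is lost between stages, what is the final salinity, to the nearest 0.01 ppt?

20.83 ppt

Salt balance:
Initial salt = 1,360,000×27.77 = 37,767,200
After stage 1: salt = 37,767,200 + 1,530,000×35.69 = 92,372,900; volume = 2,890,000 m³; S = 31.963 ppt
After stage 2: salt = 92,372,900 + 1,910,000×34.37 = 158,019,600; volume = 4,800,000 m³; S = 32.921 ppt
After stage 3: salt = 158,019,600 + 3,130,000×2.28 = 165,156,000; volume = 7,930,000 m³
S = 165,156,000 / 7,930,000 = 20.8267 ppt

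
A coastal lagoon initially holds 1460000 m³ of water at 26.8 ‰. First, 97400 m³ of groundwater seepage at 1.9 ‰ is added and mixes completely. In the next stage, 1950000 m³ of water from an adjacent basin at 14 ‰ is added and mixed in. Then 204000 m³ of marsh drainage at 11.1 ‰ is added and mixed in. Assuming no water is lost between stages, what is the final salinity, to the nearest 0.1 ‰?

18.6 ‰

By conservation of dissolved salt,
Initial salt = 1,460,000×26.8 = 39,128,000
After stage 1: salt = 39,128,000 + 97,400×1.9 = 39,313,060; volume = 1,557,400 m³; S = 25.243 ‰
After stage 2: salt = 39,313,060 + 1,950,000×14 = 66,613,060; volume = 3,507,400 m³; S = 18.992 ‰
After stage 3: salt = 66,613,060 + 204,000×11.1 = 68,877,460; volume = 3,711,400 m³
S = 68,877,460 / 3,711,400 = 18.5583 ‰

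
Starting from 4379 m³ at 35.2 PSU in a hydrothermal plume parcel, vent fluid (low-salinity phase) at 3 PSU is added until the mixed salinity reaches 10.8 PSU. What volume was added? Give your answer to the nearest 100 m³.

13700 m³

Salt balance: 4,379×35.2 + V×3 = (4,379+V)×10.8
154,140.8 + 3V = 47,293.2 + 10.8V
106,847.6 = 7.8V
V = 13,698.41 m³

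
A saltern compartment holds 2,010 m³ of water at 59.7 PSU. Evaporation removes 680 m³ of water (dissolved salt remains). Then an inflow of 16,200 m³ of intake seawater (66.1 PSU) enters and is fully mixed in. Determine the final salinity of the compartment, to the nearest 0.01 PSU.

After evaporation: salt = 2,010×59.7 = 119,997; volume = 2,010 − 680 = 1,330 m³
After mixing: salt = 119,997 + 16,200×66.1 = 1,190,817; volume = 1,330 + 16,200 = 17,530 m³
S = 1,190,817 / 17,530 = 67.9302 PSU

67.93 PSU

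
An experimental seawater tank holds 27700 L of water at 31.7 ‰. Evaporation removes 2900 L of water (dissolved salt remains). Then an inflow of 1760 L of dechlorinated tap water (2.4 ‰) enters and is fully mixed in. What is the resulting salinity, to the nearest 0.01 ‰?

After evaporation: salt = 27,700×31.7 = 878,090; volume = 27,700 − 2,900 = 24,800 L
After mixing: salt = 878,090 + 1,760×2.4 = 882,314; volume = 24,800 + 1,760 = 26,560 L
S = 882,314 / 26,560 = 33.2197 ‰

33.22 ‰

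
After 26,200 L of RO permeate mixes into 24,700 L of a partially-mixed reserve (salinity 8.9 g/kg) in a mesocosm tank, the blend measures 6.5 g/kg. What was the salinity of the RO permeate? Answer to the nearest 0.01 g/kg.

4.24 g/kg

Salt balance: 24,700×8.9 + 26,200×S = 50,900×6.5
219,830 + 26,200·S = 330,850
S = (330,850 − 219,830) / 26,200 = 4.2374 g/kg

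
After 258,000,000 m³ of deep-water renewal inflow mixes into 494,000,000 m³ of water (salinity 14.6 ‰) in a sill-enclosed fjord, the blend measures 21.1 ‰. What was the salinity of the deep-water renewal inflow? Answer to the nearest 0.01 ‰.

Salt balance: 494,000,000×14.6 + 258,000,000×S = 752,000,000×21.1
7,212,400,000 + 258,000,000·S = 15,867,200,000
S = (15,867,200,000 − 7,212,400,000) / 258,000,000 = 33.5457 ‰

33.55 ‰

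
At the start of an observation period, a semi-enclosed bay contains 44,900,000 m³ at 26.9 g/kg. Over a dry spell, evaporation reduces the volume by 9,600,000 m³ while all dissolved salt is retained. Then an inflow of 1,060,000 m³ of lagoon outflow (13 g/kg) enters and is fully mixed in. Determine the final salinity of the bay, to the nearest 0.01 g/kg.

33.60 g/kg

After evaporation: salt = 44,900,000×26.9 = 1,207,810,000; volume = 44,900,000 − 9,600,000 = 35,300,000 m³
After mixing: salt = 1,207,810,000 + 1,060,000×13 = 1,221,590,000; volume = 35,300,000 + 1,060,000 = 36,360,000 m³
S = 1,221,590,000 / 36,360,000 = 33.5971 g/kg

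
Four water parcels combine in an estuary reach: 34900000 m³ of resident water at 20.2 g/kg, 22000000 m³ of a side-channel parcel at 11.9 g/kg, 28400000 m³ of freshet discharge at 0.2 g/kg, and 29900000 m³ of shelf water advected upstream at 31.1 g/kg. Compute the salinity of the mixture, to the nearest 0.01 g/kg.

Conserving salt mass:
salt = 34,900,000×20.2 + 22,000,000×11.9 + 28,400,000×0.2 + 29,900,000×31.1 = 704,980,000 + 261,800,000 + 5,680,000 + 929,890,000 = 1,902,350,000
volume = 34,900,000 + 22,000,000 + 28,400,000 + 29,900,000 = 115,200,000 m³
S = 1,902,350,000 / 115,200,000 = 16.5135 g/kg

16.51 g/kg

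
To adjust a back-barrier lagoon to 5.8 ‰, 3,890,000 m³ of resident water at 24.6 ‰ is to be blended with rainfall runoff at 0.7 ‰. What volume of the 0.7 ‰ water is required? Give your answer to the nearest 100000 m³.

Salt balance: 3,890,000×24.6 + V×0.7 = (3,890,000+V)×5.8
95,694,000 + 0.7V = 22,562,000 + 5.8V
73,132,000 = 5.1V
V = 14,339,607.84 m³

14300000 m³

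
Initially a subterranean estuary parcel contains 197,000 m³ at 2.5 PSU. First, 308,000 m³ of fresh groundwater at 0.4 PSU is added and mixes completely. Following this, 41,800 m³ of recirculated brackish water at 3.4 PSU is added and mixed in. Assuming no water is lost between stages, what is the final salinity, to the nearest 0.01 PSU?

Total salt / total volume:
Initial salt = 197,000×2.5 = 492,500
After stage 1: salt = 492,500 + 308,000×0.4 = 615,700; volume = 505,000 m³; S = 1.219 PSU
After stage 2: salt = 615,700 + 41,800×3.4 = 757,820; volume = 546,800 m³
S = 757,820 / 546,800 = 1.3859 PSU

1.39 PSU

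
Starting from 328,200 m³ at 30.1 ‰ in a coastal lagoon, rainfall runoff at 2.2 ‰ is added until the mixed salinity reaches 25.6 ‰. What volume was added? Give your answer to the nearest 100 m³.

63100 m³

Salt balance: 328,200×30.1 + V×2.2 = (328,200+V)×25.6
9,878,820 + 2.2V = 8,401,920 + 25.6V
1,476,900 = 23.4V
V = 63,115.38 m³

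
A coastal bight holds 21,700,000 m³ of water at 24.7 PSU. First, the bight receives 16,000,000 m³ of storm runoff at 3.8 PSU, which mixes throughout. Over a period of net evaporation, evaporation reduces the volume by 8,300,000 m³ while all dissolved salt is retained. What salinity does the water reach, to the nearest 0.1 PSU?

20.3 PSU

After mixing: salt = 21,700,000×24.7 + 16,000,000×3.8 = 596,790,000; volume = 37,700,000 m³
After evaporation: salt unchanged = 596,790,000; volume = 37,700,000 − 8,300,000 = 29,400,000 m³
S = 596,790,000 / 29,400,000 = 20.299 PSU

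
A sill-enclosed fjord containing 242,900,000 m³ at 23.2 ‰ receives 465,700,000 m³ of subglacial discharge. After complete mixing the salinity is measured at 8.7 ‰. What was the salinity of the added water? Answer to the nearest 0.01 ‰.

Salt balance: 242,900,000×23.2 + 465,700,000×S = 708,600,000×8.7
5,635,280,000 + 465,700,000·S = 6,164,820,000
S = (6,164,820,000 − 5,635,280,000) / 465,700,000 = 1.1371 ‰

1.14 ‰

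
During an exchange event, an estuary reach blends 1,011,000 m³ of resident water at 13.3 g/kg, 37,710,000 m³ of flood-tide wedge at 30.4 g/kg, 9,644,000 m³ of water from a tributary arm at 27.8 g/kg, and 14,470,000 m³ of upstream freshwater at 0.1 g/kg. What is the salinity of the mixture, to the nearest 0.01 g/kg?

22.75 g/kg

Weighted by volume,
salt = 1,011,000×13.3 + 37,710,000×30.4 + 9,644,000×27.8 + 14,470,000×0.1 = 13,446,300 + 1,146,384,000 + 268,103,200 + 1,447,000 = 1,429,380,500
volume = 1,011,000 + 37,710,000 + 9,644,000 + 14,470,000 = 62,835,000 m³
S = 1,429,380,500 / 62,835,000 = 22.7482 g/kg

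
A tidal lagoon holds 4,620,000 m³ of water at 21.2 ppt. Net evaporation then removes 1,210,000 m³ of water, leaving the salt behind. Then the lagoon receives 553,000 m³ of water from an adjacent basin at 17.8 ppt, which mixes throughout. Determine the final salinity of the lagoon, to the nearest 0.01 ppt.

After evaporation: salt = 4,620,000×21.2 = 97,944,000; volume = 4,620,000 − 1,210,000 = 3,410,000 m³
After mixing: salt = 97,944,000 + 553,000×17.8 = 107,787,400; volume = 3,410,000 + 553,000 = 3,963,000 m³
S = 107,787,400 / 3,963,000 = 27.1984 ppt

27.20 ppt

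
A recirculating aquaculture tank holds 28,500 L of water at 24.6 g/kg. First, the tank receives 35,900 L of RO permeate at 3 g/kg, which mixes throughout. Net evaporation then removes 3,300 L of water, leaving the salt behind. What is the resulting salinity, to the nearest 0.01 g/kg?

After mixing: salt = 28,500×24.6 + 35,900×3 = 808,800; volume = 64,400 L
After evaporation: salt unchanged = 808,800; volume = 64,400 − 3,300 = 61,100 L
S = 808,800 / 61,100 = 13.2373 g/kg

13.24 g/kg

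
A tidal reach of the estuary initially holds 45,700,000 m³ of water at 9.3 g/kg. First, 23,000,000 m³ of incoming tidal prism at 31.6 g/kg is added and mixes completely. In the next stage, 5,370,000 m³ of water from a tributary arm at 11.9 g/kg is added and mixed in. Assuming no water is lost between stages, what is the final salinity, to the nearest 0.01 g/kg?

16.41 g/kg

By conservation of dissolved salt,
Initial salt = 45,700,000×9.3 = 425,010,000
After stage 1: salt = 425,010,000 + 23,000,000×31.6 = 1,151,810,000; volume = 68,700,000 m³; S = 16.766 g/kg
After stage 2: salt = 1,151,810,000 + 5,370,000×11.9 = 1,215,713,000; volume = 74,070,000 m³
S = 1,215,713,000 / 74,070,000 = 16.413 g/kg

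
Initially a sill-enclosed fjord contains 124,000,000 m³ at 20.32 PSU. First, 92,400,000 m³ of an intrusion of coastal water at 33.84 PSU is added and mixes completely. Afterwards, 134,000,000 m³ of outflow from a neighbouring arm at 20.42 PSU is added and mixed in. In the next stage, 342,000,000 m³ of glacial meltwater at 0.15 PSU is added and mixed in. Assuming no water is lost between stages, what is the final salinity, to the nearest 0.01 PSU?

Weighted by volume,
Initial salt = 124,000,000×20.32 = 2,519,680,000
After stage 1: salt = 2,519,680,000 + 92,400,000×33.84 = 5,646,496,000; volume = 216,400,000 m³; S = 26.093 PSU
After stage 2: salt = 5,646,496,000 + 134,000,000×20.42 = 8,382,776,000; volume = 350,400,000 m³; S = 23.923 PSU
After stage 3: salt = 8,382,776,000 + 342,000,000×0.15 = 8,434,076,000; volume = 692,400,000 m³
S = 8,434,076,000 / 692,400,000 = 12.1809 PSU

12.18 PSU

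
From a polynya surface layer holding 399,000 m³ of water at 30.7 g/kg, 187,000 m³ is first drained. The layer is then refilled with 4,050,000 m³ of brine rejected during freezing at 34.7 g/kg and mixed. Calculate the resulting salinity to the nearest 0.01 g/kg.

34.50 g/kg

Remaining after removal: 212,000 m³ at 30.7 g/kg (salt = 6,508,400)
After addition: salt = 6,508,400 + 4,050,000×34.7 = 147,043,400; volume = 4,262,000 m³
S = 147,043,400 / 4,262,000 = 34.501 g/kg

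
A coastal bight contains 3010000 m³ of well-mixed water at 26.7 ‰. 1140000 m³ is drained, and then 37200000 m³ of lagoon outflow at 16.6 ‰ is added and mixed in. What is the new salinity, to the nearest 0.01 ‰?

17.08 ‰

Remaining after removal: 1,870,000 m³ at 26.7 ‰ (salt = 49,929,000)
After addition: salt = 49,929,000 + 37,200,000×16.6 = 667,449,000; volume = 39,070,000 m³
S = 667,449,000 / 39,070,000 = 17.0834 ‰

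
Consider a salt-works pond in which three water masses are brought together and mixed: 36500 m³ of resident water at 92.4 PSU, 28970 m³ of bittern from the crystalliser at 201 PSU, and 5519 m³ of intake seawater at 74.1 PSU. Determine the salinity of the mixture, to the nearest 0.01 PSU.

Total salt / total volume:
salt = 36,500×92.4 + 28,970×201 + 5,519×74.1 = 3,372,600 + 5,822,970 + 408,957.9 = 9,604,527.9
volume = 36,500 + 28,970 + 5,519 = 70,989 m³
S = 9,604,527.9 / 70,989 = 135.296 PSU

135.30 PSU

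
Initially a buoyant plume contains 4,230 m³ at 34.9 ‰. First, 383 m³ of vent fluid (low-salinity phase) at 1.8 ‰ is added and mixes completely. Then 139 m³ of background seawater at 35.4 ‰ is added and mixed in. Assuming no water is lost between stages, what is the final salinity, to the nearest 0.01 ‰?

Total salt / total volume:
Initial salt = 4,230×34.9 = 147,627
After stage 1: salt = 147,627 + 383×1.8 = 148,316.4; volume = 4,613 m³; S = 32.152 ‰
After stage 2: salt = 148,316.4 + 139×35.4 = 153,237; volume = 4,752 m³
S = 153,237 / 4,752 = 32.2468 ‰

32.25 ‰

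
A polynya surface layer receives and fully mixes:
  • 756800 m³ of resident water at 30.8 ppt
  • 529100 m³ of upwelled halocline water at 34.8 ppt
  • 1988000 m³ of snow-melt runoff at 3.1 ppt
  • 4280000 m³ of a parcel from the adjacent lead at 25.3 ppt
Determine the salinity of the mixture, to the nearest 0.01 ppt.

20.67 ppt

Mass of salt is conserved:
salt = 756,800×30.8 + 529,100×34.8 + 1,988,000×3.1 + 4,280,000×25.3 = 23,309,440 + 18,412,680 + 6,162,800 + 108,284,000 = 156,168,920
volume = 756,800 + 529,100 + 1,988,000 + 4,280,000 = 7,553,900 m³
S = 156,168,920 / 7,553,900 = 20.6739 ppt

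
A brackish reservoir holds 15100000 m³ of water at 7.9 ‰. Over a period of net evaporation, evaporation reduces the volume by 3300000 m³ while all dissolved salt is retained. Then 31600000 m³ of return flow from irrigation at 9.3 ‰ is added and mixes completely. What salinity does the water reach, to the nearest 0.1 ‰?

9.5 ‰

After evaporation: salt = 15,100,000×7.9 = 119,290,000; volume = 15,100,000 − 3,300,000 = 11,800,000 m³
After mixing: salt = 119,290,000 + 31,600,000×9.3 = 413,170,000; volume = 11,800,000 + 31,600,000 = 43,400,000 m³
S = 413,170,000 / 43,400,000 = 9.52 ‰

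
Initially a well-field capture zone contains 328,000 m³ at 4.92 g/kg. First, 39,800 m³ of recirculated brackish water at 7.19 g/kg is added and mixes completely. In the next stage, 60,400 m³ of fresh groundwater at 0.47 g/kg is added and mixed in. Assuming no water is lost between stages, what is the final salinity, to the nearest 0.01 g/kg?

Conserving salt mass:
Initial salt = 328,000×4.92 = 1,613,760
After stage 1: salt = 1,613,760 + 39,800×7.19 = 1,899,922; volume = 367,800 m³; S = 5.166 g/kg
After stage 2: salt = 1,899,922 + 60,400×0.47 = 1,928,310; volume = 428,200 m³
S = 1,928,310 / 428,200 = 4.5033 g/kg

4.50 g/kg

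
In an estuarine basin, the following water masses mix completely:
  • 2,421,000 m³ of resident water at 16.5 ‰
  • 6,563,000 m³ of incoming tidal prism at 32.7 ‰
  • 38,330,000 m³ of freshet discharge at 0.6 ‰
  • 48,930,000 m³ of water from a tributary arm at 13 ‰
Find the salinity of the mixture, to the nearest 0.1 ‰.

Weighted by volume,
salt = 2,421,000×16.5 + 6,563,000×32.7 + 38,330,000×0.6 + 48,930,000×13 = 39,946,500 + 214,610,100 + 22,998,000 + 636,090,000 = 913,644,600
volume = 2,421,000 + 6,563,000 + 38,330,000 + 48,930,000 = 96,244,000 m³
S = 913,644,600 / 96,244,000 = 9.493 ‰

9.5 ‰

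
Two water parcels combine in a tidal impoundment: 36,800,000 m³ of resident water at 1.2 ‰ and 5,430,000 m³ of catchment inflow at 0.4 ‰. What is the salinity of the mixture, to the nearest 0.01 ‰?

1.10 ‰

Mass of salt is conserved:
salt = 36,800,000×1.2 + 5,430,000×0.4 = 44,160,000 + 2,172,000 = 46,332,000
volume = 36,800,000 + 5,430,000 = 42,230,000 m³
S = 46,332,000 / 42,230,000 = 1.0971 ‰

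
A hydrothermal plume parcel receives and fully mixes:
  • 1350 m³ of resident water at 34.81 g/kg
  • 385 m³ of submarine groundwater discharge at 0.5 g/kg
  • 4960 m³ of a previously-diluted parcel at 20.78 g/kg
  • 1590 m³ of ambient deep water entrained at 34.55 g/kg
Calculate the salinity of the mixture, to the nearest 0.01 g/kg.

Total salt / total volume:
salt = 1,350×34.81 + 385×0.5 + 4,960×20.78 + 1,590×34.55 = 46,993.5 + 192.5 + 103,068.8 + 54,934.5 = 205,189.3
volume = 1,350 + 385 + 4,960 + 1,590 = 8,285 m³
S = 205,189.3 / 8,285 = 24.7664 g/kg

24.77 g/kg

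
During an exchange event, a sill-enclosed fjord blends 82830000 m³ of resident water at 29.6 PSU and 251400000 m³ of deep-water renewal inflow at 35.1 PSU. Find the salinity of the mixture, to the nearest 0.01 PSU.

33.74 PSU

Mass of salt is conserved:
salt = 82,830,000×29.6 + 251,400,000×35.1 = 2,451,768,000 + 8,824,140,000 = 11,275,908,000
volume = 82,830,000 + 251,400,000 = 334,230,000 m³
S = 11,275,908,000 / 334,230,000 = 33.737 PSU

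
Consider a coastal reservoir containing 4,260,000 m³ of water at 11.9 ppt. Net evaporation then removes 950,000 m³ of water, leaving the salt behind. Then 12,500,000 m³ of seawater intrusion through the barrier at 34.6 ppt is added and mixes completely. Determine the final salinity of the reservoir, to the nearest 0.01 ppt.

30.56 ppt

After evaporation: salt = 4,260,000×11.9 = 50,694,000; volume = 4,260,000 − 950,000 = 3,310,000 m³
After mixing: salt = 50,694,000 + 12,500,000×34.6 = 483,194,000; volume = 3,310,000 + 12,500,000 = 15,810,000 m³
S = 483,194,000 / 15,810,000 = 30.5626 ppt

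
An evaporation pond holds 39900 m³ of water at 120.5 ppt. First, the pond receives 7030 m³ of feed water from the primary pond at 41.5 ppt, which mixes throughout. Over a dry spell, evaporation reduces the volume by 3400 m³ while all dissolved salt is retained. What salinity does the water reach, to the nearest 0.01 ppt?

117.15 ppt

After mixing: salt = 39,900×120.5 + 7,030×41.5 = 5,099,695; volume = 46,930 m³
After evaporation: salt unchanged = 5,099,695; volume = 46,930 − 3,400 = 43,530 m³
S = 5,099,695 / 43,530 = 117.1536 ppt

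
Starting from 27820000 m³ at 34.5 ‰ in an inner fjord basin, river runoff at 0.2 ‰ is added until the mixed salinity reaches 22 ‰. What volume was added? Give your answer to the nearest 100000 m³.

16000000 m³

Salt balance: 27,820,000×34.5 + V×0.2 = (27,820,000+V)×22
959,790,000 + 0.2V = 612,040,000 + 22V
347,750,000 = 21.8V
V = 15,951,834.86 m³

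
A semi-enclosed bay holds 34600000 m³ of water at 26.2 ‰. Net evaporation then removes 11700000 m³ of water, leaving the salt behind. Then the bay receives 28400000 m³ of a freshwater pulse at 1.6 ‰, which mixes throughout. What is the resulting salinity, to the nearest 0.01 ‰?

After evaporation: salt = 34,600,000×26.2 = 906,520,000; volume = 34,600,000 − 11,700,000 = 22,900,000 m³
After mixing: salt = 906,520,000 + 28,400,000×1.6 = 951,960,000; volume = 22,900,000 + 28,400,000 = 51,300,000 m³
S = 951,960,000 / 51,300,000 = 18.5567 ‰

18.56 ‰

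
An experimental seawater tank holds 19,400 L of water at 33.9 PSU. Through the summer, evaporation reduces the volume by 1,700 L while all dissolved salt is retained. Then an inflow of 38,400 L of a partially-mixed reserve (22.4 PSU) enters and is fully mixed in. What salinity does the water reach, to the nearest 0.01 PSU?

After evaporation: salt = 19,400×33.9 = 657,660; volume = 19,400 − 1,700 = 17,700 L
After mixing: salt = 657,660 + 38,400×22.4 = 1,517,820; volume = 17,700 + 38,400 = 56,100 L
S = 1,517,820 / 56,100 = 27.0556 PSU

27.06 PSU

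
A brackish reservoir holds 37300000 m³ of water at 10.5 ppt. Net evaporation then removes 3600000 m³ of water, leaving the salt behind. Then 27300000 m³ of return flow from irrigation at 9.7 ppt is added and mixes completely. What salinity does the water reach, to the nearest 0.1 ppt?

After evaporation: salt = 37,300,000×10.5 = 391,650,000; volume = 37,300,000 − 3,600,000 = 33,700,000 m³
After mixing: salt = 391,650,000 + 27,300,000×9.7 = 656,460,000; volume = 33,700,000 + 27,300,000 = 61,000,000 m³
S = 656,460,000 / 61,000,000 = 10.7616 ppt

10.8 ppt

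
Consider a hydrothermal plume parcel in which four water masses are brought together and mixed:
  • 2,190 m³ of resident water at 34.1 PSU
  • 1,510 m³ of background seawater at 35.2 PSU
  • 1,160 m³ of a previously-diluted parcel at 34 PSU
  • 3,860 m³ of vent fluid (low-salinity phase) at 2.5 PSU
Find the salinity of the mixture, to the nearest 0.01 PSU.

20.29 PSU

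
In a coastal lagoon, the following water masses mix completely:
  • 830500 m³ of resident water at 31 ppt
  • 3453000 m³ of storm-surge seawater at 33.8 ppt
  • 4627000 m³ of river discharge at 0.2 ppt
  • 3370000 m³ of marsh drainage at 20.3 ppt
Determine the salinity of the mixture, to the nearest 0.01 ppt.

Mass of salt is conserved:
salt = 830,500×31 + 3,453,000×33.8 + 4,627,000×0.2 + 3,370,000×20.3 = 25,745,500 + 116,711,400 + 925,400 + 68,411,000 = 211,793,300
volume = 830,500 + 3,453,000 + 4,627,000 + 3,370,000 = 12,280,500 m³
S = 211,793,300 / 12,280,500 = 17.2463 ppt

17.25 ppt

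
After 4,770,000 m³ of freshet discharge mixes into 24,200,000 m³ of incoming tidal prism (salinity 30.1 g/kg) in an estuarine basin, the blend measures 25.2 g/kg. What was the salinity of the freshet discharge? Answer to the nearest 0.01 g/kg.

0.34 g/kg

Salt balance: 24,200,000×30.1 + 4,770,000×S = 28,970,000×25.2
728,420,000 + 4,770,000·S = 730,044,000
S = (730,044,000 − 728,420,000) / 4,770,000 = 0.3405 g/kg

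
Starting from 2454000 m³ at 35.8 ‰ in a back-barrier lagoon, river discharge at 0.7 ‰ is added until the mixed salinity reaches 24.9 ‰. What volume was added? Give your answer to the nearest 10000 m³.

1110000 m³

Salt balance: 2,454,000×35.8 + V×0.7 = (2,454,000+V)×24.9
87,853,200 + 0.7V = 61,104,600 + 24.9V
26,748,600 = 24.2V
V = 1,105,314.05 m³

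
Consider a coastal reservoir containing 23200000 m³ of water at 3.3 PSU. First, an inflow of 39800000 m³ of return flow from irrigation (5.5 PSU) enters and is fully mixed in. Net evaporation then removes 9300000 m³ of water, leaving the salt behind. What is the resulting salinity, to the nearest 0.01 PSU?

5.50 PSU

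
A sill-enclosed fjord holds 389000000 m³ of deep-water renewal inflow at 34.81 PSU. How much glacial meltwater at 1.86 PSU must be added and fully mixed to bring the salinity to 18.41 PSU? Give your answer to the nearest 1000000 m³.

385000000 m³

Salt balance: 389,000,000×34.81 + V×1.86 = (389,000,000+V)×18.41
13,541,090,000 + 1.86V = 7,161,490,000 + 18.41V
6,379,600,000 = 16.55V
V = 385,474,320.24 m³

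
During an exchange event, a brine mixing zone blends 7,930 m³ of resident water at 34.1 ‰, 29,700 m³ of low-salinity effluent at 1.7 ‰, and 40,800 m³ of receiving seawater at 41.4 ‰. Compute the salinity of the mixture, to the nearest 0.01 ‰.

25.63 ‰

Mass of salt is conserved:
salt = 7,930×34.1 + 29,700×1.7 + 40,800×41.4 = 270,413 + 50,490 + 1,689,120 = 2,010,023
volume = 7,930 + 29,700 + 40,800 = 78,430 m³
S = 2,010,023 / 78,430 = 25.6282 ‰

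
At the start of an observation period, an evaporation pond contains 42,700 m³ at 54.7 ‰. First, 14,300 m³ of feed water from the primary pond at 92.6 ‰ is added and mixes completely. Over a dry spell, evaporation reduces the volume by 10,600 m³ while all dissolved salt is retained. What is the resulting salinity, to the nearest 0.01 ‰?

78.88 ‰

After mixing: salt = 42,700×54.7 + 14,300×92.6 = 3,659,870; volume = 57,000 m³
After evaporation: salt unchanged = 3,659,870; volume = 57,000 − 10,600 = 46,400 m³
S = 3,659,870 / 46,400 = 78.8765 ‰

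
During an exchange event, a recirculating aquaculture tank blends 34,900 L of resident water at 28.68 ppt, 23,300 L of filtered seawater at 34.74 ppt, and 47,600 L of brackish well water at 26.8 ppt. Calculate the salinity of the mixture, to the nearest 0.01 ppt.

Salt balance:
salt = 34,900×28.68 + 23,300×34.74 + 47,600×26.8 = 1,000,932 + 809,442 + 1,275,680 = 3,086,054
volume = 34,900 + 23,300 + 47,600 = 105,800 L
S = 3,086,054 / 105,800 = 29.1688 ppt

29.17 ppt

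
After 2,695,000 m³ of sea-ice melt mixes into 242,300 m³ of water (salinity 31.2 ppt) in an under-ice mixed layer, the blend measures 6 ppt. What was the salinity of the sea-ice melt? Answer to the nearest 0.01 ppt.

Salt balance: 242,300×31.2 + 2,695,000×S = 2,937,300×6
7,559,760 + 2,695,000·S = 17,623,800
S = (17,623,800 − 7,559,760) / 2,695,000 = 3.7343 ppt

3.73 ppt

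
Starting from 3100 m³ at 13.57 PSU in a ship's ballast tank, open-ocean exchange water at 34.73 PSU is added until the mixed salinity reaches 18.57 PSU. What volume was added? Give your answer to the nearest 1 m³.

Salt balance: 3,100×13.57 + V×34.73 = (3,100+V)×18.57
42,067 + 34.73V = 57,567 + 18.57V
15,500 = 16.16V
V = 959.16 m³

959 m³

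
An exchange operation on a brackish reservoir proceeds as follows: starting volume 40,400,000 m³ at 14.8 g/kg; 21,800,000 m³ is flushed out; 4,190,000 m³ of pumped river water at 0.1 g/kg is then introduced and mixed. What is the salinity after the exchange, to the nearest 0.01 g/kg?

12.10 g/kg

Remaining after removal: 18,600,000 m³ at 14.8 g/kg (salt = 275,280,000)
After addition: salt = 275,280,000 + 4,190,000×0.1 = 275,699,000; volume = 22,790,000 m³
S = 275,699,000 / 22,790,000 = 12.0974 g/kg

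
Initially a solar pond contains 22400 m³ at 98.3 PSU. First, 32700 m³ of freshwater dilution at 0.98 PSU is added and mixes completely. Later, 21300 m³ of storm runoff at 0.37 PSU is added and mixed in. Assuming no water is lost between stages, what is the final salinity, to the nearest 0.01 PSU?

Mass of salt is conserved:
Initial salt = 22,400×98.3 = 2,201,920
After stage 1: salt = 2,201,920 + 32,700×0.98 = 2,233,966; volume = 55,100 m³; S = 40.544 PSU
After stage 2: salt = 2,233,966 + 21,300×0.37 = 2,241,847; volume = 76,400 m³
S = 2,241,847 / 76,400 = 29.3435 PSU

29.34 PSU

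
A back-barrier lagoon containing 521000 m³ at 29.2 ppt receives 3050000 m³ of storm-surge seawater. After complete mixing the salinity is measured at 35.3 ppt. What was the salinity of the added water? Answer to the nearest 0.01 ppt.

Salt balance: 521,000×29.2 + 3,050,000×S = 3,571,000×35.3
15,213,200 + 3,050,000·S = 126,056,300
S = (126,056,300 − 15,213,200) / 3,050,000 = 36.342 ppt

36.34 ppt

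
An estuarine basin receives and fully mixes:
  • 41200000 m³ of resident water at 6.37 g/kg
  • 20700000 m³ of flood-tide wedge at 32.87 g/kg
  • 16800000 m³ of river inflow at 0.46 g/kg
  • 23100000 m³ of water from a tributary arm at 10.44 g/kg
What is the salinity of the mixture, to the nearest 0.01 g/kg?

11.71 g/kg

Salt balance:
salt = 41,200,000×6.37 + 20,700,000×32.87 + 16,800,000×0.46 + 23,100,000×10.44 = 262,444,000 + 680,409,000 + 7,728,000 + 241,164,000 = 1,191,745,000
volume = 41,200,000 + 20,700,000 + 16,800,000 + 23,100,000 = 101,800,000 m³
S = 1,191,745,000 / 101,800,000 = 11.7067 g/kg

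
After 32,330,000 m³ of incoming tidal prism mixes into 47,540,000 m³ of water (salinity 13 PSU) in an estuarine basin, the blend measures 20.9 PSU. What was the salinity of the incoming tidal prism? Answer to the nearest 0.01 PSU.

32.52 PSU

Salt balance: 47,540,000×13 + 32,330,000×S = 79,870,000×20.9
618,020,000 + 32,330,000·S = 1,669,283,000
S = (1,669,283,000 − 618,020,000) / 32,330,000 = 32.5166 PSU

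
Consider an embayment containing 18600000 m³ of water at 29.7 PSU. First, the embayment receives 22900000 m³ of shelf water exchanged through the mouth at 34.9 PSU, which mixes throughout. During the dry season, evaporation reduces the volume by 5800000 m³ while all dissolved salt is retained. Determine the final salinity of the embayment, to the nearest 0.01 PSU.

After mixing: salt = 18,600,000×29.7 + 22,900,000×34.9 = 1,351,630,000; volume = 41,500,000 m³
After evaporation: salt unchanged = 1,351,630,000; volume = 41,500,000 − 5,800,000 = 35,700,000 m³
S = 1,351,630,000 / 35,700,000 = 37.8608 PSU

37.86 PSU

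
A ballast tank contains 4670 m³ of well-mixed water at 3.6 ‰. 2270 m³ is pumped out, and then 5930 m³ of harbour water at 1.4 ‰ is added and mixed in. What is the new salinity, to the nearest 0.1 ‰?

Remaining after removal: 2,400 m³ at 3.6 ‰ (salt = 8,640)
After addition: salt = 8,640 + 5,930×1.4 = 16,942; volume = 8,330 m³
S = 16,942 / 8,330 = 2.0339 ‰

2.0 ‰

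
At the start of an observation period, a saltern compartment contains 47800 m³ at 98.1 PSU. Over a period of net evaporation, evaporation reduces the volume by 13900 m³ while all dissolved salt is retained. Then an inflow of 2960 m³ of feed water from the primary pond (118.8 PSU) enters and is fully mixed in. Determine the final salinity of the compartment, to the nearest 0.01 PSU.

After evaporation: salt = 47,800×98.1 = 4,689,180; volume = 47,800 − 13,900 = 33,900 m³
After mixing: salt = 4,689,180 + 2,960×118.8 = 5,040,828; volume = 33,900 + 2,960 = 36,860 m³
S = 5,040,828 / 36,860 = 136.756 PSU

136.76 PSU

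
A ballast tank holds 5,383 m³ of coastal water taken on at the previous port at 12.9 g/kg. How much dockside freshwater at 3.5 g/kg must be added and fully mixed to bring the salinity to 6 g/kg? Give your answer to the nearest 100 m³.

14900 m³

Salt balance: 5,383×12.9 + V×3.5 = (5,383+V)×6
69,440.7 + 3.5V = 32,298 + 6V
37,142.7 = 2.5V
V = 14,857.08 m³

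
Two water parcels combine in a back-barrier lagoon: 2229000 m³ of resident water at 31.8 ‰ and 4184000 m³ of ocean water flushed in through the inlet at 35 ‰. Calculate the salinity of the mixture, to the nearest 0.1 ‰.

33.9 ‰

Salt balance:
salt = 2,229,000×31.8 + 4,184,000×35 = 70,882,200 + 146,440,000 = 217,322,200
volume = 2,229,000 + 4,184,000 = 6,413,000 m³
S = 217,322,200 / 6,413,000 = 33.888 ‰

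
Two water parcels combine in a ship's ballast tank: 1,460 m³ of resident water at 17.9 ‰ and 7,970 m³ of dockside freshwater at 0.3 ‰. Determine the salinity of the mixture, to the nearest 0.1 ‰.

Weighted by volume,
salt = 1,460×17.9 + 7,970×0.3 = 26,134 + 2,391 = 28,525
volume = 1,460 + 7,970 = 9,430 m³
S = 28,525 / 9,430 = 3.025 ‰

3.0 ‰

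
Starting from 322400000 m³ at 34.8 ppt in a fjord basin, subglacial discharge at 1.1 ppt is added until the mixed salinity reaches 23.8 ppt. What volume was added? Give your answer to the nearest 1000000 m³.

156000000 m³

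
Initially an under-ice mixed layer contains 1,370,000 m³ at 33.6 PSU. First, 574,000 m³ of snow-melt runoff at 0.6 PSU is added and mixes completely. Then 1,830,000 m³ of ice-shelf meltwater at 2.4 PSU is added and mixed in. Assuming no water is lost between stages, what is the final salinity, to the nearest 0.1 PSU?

Salt balance:
Initial salt = 1,370,000×33.6 = 46,032,000
After stage 1: salt = 46,032,000 + 574,000×0.6 = 46,376,400; volume = 1,944,000 m³; S = 23.856 PSU
After stage 2: salt = 46,376,400 + 1,830,000×2.4 = 50,768,400; volume = 3,774,000 m³
S = 50,768,400 / 3,774,000 = 13.4521 PSU

13.5 PSU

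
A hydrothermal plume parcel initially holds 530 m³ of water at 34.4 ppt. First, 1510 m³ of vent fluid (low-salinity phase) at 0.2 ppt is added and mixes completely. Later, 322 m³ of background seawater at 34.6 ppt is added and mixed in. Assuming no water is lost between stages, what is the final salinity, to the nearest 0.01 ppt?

Mass of salt is conserved:
Initial salt = 530×34.4 = 18,232
After stage 1: salt = 18,232 + 1,510×0.2 = 18,534; volume = 2,040 m³; S = 9.085 ppt
After stage 2: salt = 18,534 + 322×34.6 = 29,675.2; volume = 2,362 m³
S = 29,675.2 / 2,362 = 12.5636 ppt

12.56 ppt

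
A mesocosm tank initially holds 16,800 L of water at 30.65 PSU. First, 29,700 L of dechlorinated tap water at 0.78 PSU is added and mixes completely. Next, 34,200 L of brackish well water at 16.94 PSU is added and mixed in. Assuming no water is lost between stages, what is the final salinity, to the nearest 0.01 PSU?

Conserving salt mass:
Initial salt = 16,800×30.65 = 514,920
After stage 1: salt = 514,920 + 29,700×0.78 = 538,086; volume = 46,500 L; S = 11.572 PSU
After stage 2: salt = 538,086 + 34,200×16.94 = 1,117,434; volume = 80,700 L
S = 1,117,434 / 80,700 = 13.8468 PSU

13.85 PSU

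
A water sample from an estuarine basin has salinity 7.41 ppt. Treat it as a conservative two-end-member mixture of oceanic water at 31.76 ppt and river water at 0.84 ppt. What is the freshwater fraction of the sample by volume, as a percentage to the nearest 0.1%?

78.8%

Let f be the freshwater fraction. Salt balance per unit volume:
f×0.84 + (1−f)×31.76 = 7.41
f = (31.76 − 7.41) / (31.76 − 0.84) = 24.35/30.92 = 0.7875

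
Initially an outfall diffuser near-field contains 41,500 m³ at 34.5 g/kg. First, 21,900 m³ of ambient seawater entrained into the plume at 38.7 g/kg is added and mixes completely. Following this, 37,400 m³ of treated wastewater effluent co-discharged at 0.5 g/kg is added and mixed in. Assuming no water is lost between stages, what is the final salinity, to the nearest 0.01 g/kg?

22.80 g/kg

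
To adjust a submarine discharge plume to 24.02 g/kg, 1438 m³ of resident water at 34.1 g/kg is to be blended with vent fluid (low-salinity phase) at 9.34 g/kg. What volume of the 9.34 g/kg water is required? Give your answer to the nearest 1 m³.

987 m³

Salt balance: 1,438×34.1 + V×9.34 = (1,438+V)×24.02
49,035.8 + 9.34V = 34,540.76 + 24.02V
14,495.04 = 14.68V
V = 987.4 m³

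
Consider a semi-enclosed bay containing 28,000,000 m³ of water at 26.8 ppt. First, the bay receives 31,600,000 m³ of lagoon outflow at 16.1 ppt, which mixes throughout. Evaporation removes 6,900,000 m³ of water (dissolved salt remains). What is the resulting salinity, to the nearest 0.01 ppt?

After mixing: salt = 28,000,000×26.8 + 31,600,000×16.1 = 1,259,160,000; volume = 59,600,000 m³
After evaporation: salt unchanged = 1,259,160,000; volume = 59,600,000 − 6,900,000 = 52,700,000 m³
S = 1,259,160,000 / 52,700,000 = 23.893 ppt

23.89 ppt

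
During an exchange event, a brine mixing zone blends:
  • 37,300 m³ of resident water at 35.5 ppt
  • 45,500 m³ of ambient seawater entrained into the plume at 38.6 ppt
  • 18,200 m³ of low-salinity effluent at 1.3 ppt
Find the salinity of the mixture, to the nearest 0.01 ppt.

Mass of salt is conserved:
salt = 37,300×35.5 + 45,500×38.6 + 18,200×1.3 = 1,324,150 + 1,756,300 + 23,660 = 3,104,110
volume = 37,300 + 45,500 + 18,200 = 101,000 m³
S = 3,104,110 / 101,000 = 30.7338 ppt

30.73 ppt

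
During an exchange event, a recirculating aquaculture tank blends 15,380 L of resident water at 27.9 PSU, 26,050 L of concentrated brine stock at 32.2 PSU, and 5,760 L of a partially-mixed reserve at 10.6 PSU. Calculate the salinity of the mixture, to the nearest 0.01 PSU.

Conserving salt mass:
salt = 15,380×27.9 + 26,050×32.2 + 5,760×10.6 = 429,102 + 838,810 + 61,056 = 1,328,968
volume = 15,380 + 26,050 + 5,760 = 47,190 L
S = 1,328,968 / 47,190 = 28.1621 PSU

28.16 PSU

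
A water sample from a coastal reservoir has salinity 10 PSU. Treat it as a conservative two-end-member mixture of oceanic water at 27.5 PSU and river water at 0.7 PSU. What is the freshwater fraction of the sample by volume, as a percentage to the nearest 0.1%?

Let f be the freshwater fraction. Salt balance per unit volume:
f×0.7 + (1−f)×27.5 = 10
f = (27.5 − 10) / (27.5 − 0.7) = 17.5/26.8 = 0.653

65.3%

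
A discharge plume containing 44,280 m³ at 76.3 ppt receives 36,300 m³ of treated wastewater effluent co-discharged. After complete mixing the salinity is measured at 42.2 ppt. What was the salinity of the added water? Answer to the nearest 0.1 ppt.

0.6 ppt

Salt balance: 44,280×76.3 + 36,300×S = 80,580×42.2
3,378,564 + 36,300·S = 3,400,476
S = (3,400,476 − 3,378,564) / 36,300 = 0.6036 ppt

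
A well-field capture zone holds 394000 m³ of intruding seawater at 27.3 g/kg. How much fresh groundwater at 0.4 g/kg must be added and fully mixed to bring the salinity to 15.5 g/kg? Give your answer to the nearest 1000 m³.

Salt balance: 394,000×27.3 + V×0.4 = (394,000+V)×15.5
10,756,200 + 0.4V = 6,107,000 + 15.5V
4,649,200 = 15.1V
V = 307,894.04 m³

308000 m³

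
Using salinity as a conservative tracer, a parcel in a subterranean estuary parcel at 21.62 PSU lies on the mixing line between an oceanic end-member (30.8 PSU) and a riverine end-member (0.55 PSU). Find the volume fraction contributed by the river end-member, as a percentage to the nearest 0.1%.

Let f be the freshwater fraction. Salt balance per unit volume:
f×0.55 + (1−f)×30.8 = 21.62
f = (30.8 − 21.62) / (30.8 − 0.55) = 9.18/30.25 = 0.3035

30.3%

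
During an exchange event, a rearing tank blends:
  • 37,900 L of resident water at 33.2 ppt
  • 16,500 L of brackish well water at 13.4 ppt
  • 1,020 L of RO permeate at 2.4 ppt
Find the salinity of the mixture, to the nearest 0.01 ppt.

26.74 ppt

Conserving salt mass:
salt = 37,900×33.2 + 16,500×13.4 + 1,020×2.4 = 1,258,280 + 221,100 + 2,448 = 1,481,828
volume = 37,900 + 16,500 + 1,020 = 55,420 L
S = 1,481,828 / 55,420 = 26.7381 ppt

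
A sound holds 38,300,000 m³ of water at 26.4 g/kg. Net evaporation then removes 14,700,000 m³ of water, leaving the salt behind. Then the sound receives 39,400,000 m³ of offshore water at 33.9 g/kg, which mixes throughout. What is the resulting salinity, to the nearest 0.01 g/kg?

37.25 g/kg

After evaporation: salt = 38,300,000×26.4 = 1,011,120,000; volume = 38,300,000 − 14,700,000 = 23,600,000 m³
After mixing: salt = 1,011,120,000 + 39,400,000×33.9 = 2,346,780,000; volume = 23,600,000 + 39,400,000 = 63,000,000 m³
S = 2,346,780,000 / 63,000,000 = 37.2505 g/kg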